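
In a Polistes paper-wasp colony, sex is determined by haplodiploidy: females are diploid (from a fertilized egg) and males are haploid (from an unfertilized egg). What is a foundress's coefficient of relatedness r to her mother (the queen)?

One meiotic link between diploid queen and diploid daughter: r = 1/2.

0.5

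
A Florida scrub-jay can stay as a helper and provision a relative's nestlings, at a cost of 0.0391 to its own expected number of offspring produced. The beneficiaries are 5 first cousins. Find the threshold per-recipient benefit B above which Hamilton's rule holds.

0.0626

r to a first cousin = 0.125 (first cousins share one grandparent pair — two paths of length 4: r = 2·(1/2)^4 = 1/8).
Hamilton's rule with n recipients of equal r: n·r·B > C, so B > C/(n·r) = 0.0391/(5·0.125) = 0.0626.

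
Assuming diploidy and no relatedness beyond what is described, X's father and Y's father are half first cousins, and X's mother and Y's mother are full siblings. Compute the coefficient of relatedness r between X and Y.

Wright's path rule: contributions from independent ancestry routes add.
X and Y are related in two ways: half second cousins through their fathers (r = 1/64) and first cousins through their mothers (r = 1/8).
r = 1/64 + 1/8 = 9/64 = 0.140625.

0.140625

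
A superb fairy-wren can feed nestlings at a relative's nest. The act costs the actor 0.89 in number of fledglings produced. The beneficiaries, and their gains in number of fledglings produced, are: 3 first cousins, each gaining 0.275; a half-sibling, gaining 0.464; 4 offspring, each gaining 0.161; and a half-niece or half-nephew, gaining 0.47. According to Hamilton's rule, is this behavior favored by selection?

No

Hamilton's rule: the trait is favored when the sum of r·B over every recipient exceeds the actor's cost C.
r to a first cousin = 0.125 (first cousins share one grandparent pair — two paths of length 4: r = 2·(1/2)^4 = 1/8).
r to a half-sibling = 0.25 (half-sibs share one parent — one path of length 2: r = (1/2)^2 = 1/4).
r to an offspring = 1/2 (one parent–offspring link: r = (1/2)^1 = 1/2).
r to a half-niece or half-nephew = 0.125 (half-aunt/uncle↔niece/nephew: one path of length 3: r = (1/2)^3 = 1/8).
Summing one r·B term per recipient: 3·0.125·0.275 + 1·0.25·0.464 + 4·0.5·0.161 + 1·0.125·0.47 = 0.599875.
0.599875 < 0.89: the indirect benefit is less than the cost.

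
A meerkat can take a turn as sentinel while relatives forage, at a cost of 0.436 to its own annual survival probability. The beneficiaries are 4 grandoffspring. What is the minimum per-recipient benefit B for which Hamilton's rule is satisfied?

0.436

r to a grandoffspring = 0.25 (two parent–offspring links: r = (1/2)^2 = 1/4).
Hamilton's rule with n recipients of equal r: n·r·B > C, so B > C/(n·r) = 0.436/(4·0.25) = 0.436.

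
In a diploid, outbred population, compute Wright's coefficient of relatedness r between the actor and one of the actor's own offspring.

0.5

Each parent–offspring link contributes a factor of 1/2, and independent paths through distinct common ancestors add.
One parent–offspring link: r = (1/2)^1 = 1/2.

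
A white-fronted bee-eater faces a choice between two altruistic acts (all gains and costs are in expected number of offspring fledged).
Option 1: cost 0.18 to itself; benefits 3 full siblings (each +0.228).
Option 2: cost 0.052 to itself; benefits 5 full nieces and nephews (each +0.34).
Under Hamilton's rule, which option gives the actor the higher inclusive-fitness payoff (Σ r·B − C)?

Option 2

Option 1: r to a full sibling = 0.5.
Option 1: Σ r·B − C = (3·0.5·0.228) − 0.18 = 0.162.
Option 2: r to a full niece or nephew = 0.25.
Option 2: Σ r·B − C = (5·0.25·0.34) − 0.052 = 0.373.
Option 2 has the higher net inclusive-fitness payoff.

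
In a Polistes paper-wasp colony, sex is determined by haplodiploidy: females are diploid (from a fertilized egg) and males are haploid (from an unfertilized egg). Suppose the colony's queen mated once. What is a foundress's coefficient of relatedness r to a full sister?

Haplodiploid full sisters inherit their father's entire haploid genome identically (contributing 1/2) and on average half of their mother's contribution (1/2 · 1/2 = 1/4); r = 1/2 + 1/4 = 3/4.

0.75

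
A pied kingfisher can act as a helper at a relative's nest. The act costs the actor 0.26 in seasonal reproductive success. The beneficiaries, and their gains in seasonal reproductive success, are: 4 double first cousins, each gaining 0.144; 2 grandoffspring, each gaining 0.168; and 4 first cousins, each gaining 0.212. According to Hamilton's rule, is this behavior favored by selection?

Hamilton's rule: the trait is favored when the sum of r·B over every recipient exceeds the actor's cost C.
r to a double first cousin = 1/4 (double first cousins share both grandparent pairs — four paths of length 4: r = 4·(1/2)^4 = 1/4).
r to a grandoffspring = 1/4 (two parent–offspring links: r = (1/2)^2 = 1/4).
r to a first cousin = 1/8 (first cousins share one grandparent pair — two paths of length 4: r = 2·(1/2)^4 = 1/8).
Summing one r·B term per recipient: 4·0.25·0.144 + 2·0.25·0.168 + 4·0.125·0.212 = 0.334.
0.334 > 0.26: the indirect benefit exceeds the cost.

Yes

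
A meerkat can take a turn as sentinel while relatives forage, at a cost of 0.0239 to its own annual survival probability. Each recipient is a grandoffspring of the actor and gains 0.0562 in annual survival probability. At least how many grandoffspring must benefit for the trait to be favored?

2

r to a grandoffspring = 0.25 (two parent–offspring links: r = (1/2)^2 = 1/4).
Hamilton's rule: n·r·B > C  ⇒  n > C/(r·B) = 0.0239/(0.25·0.0562) = 1.701.
The smallest integer exceeding 1.701 is 2.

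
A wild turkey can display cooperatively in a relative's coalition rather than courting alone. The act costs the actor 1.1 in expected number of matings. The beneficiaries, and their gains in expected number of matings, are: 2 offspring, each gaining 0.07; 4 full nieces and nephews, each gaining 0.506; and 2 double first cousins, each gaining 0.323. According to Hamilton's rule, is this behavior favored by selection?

Hamilton's rule: the trait is favored when the sum of r·B over every recipient exceeds the actor's cost C.
r to an offspring = 0.5 (one parent–offspring link: r = (1/2)^1 = 1/2).
r to a full niece or nephew = 0.25 (full aunt/uncle↔niece/nephew: two paths of length 3 through the shared grandparent pair: r = 2·(1/2)^3 = 1/4).
r to a double first cousin = 0.25 (double first cousins share both grandparent pairs — four paths of length 4: r = 4·(1/2)^4 = 1/4).
Summing one r·B term per recipient: 2·0.5·0.07 + 4·0.25·0.506 + 2·0.25·0.323 = 0.7375.
0.7375 < 1.1: the indirect benefit is less than the cost.

No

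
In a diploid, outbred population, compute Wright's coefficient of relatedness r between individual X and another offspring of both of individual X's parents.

Each parent–offspring link contributes a factor of 1/2, and independent paths through distinct common ancestors add.
Full sibs share both parents — two paths of length 2: r = 2·(1/2)^2 = 1/2.

0.5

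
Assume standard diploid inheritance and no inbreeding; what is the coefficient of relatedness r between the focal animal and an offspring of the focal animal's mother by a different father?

Each parent–offspring link contributes a factor of 1/2, and independent paths through distinct common ancestors add.
Half-sibs share one parent — one path of length 2: r = (1/2)^2 = 1/4.

0.25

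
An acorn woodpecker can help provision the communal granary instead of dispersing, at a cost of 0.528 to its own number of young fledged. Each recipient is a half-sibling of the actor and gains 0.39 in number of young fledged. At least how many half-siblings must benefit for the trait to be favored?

6

r to a half-sibling = 1/4 (half-sibs share one parent — one path of length 2: r = (1/2)^2 = 1/4).
Hamilton's rule: n·r·B > C  ⇒  n > C/(r·B) = 0.528/(0.25·0.39) = 5.415.
The smallest integer exceeding 5.415 is 6.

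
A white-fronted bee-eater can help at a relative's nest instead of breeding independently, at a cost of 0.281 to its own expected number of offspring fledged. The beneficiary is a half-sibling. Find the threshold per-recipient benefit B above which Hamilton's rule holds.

1.124

r to a half-sibling = 0.25 (half-sibs share one parent — one path of length 2: r = (1/2)^2 = 1/4).
Hamilton's rule with n recipients of equal r: n·r·B > C, so B > C/(n·r) = 0.281/(1·0.25) = 1.124.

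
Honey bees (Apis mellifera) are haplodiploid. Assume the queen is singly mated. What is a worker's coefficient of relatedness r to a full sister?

0.75

Haplodiploid full sisters inherit their father's entire haploid genome identically (contributing 1/2) and on average half of their mother's contribution (1/2 · 1/2 = 1/4); r = 1/2 + 1/4 = 3/4.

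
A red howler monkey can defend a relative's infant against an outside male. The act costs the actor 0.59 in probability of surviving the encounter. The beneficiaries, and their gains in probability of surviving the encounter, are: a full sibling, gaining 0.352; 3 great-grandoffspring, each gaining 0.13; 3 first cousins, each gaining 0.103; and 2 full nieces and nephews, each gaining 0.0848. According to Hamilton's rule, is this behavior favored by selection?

No

Hamilton's rule: the trait is favored when the sum of r·B over every recipient exceeds the actor's cost C.
r to a full sibling = 0.5 (full sibs share both parents — two paths of length 2: r = 2·(1/2)^2 = 1/2).
r to a great-grandoffspring = 0.125 (three parent–offspring links: r = (1/2)^3 = 1/8).
r to a first cousin = 0.125 (first cousins share one grandparent pair — two paths of length 4: r = 2·(1/2)^4 = 1/8).
r to a full niece or nephew = 0.25 (full aunt/uncle↔niece/nephew: two paths of length 3 through the shared grandparent pair: r = 2·(1/2)^3 = 1/4).
Summing one r·B term per recipient: 1·0.5·0.352 + 3·0.125·0.13 + 3·0.125·0.103 + 2·0.25·0.0848 = 0.305775.
0.305775 < 0.59: the indirect benefit is less than the cost.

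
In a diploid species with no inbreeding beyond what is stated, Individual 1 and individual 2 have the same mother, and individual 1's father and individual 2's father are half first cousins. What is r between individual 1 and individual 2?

0.265625

Relatedness sums over independent paths through distinct common ancestors.
Individual 1 and individual 2 are related in two ways: half-sibs through their shared mother (r = 1/4) and half second cousins through their fathers (r = 1/64).
r = 1/4 + 1/64 = 0.265625.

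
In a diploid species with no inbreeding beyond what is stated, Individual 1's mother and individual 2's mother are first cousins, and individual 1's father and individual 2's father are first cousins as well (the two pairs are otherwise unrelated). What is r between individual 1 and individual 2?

0.0625

Wright's path rule: contributions from independent ancestry routes add.
Individual 1 and individual 2 are related in two ways: second cousins through their mothers (r = 1/32) and second cousins through their fathers (r = 1/32).
r = 1/32 + 1/32 = 0.0625.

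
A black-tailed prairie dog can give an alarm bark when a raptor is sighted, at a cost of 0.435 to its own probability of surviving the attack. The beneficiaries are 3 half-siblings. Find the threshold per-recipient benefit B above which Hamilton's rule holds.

r to a half-sibling = 1/4 (half-sibs share one parent — one path of length 2: r = (1/2)^2 = 1/4).
Hamilton's rule with n recipients of equal r: n·r·B > C, so B > C/(n·r) = 0.435/(3·0.25) = 0.58.

0.58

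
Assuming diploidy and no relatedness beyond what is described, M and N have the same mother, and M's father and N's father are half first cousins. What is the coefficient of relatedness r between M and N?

Wright's path rule: contributions from independent ancestry routes add.
M and N are related in two ways: half-sibs through their shared mother (r = 1/4) and half second cousins through their fathers (r = 1/64).
r = 1/4 + 1/64 = 17/64 = 0.265625.

0.265625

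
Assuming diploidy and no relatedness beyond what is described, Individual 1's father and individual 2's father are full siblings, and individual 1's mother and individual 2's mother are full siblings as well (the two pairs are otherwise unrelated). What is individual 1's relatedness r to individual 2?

Independent pedigree routes through distinct common ancestors add.
Individual 1 and individual 2 are related in two ways: first cousins through their fathers (r = 1/8) and first cousins through their mothers (r = 1/8) — i.e. double first cousins.
r = 1/8 + 1/8 = 1/4 = 0.25.

0.25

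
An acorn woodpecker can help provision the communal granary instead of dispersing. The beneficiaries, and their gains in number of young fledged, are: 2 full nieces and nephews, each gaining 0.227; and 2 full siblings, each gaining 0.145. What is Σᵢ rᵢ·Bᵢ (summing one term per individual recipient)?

r to a full niece or nephew = 1/4 (full aunt/uncle↔niece/nephew: two paths of length 3 through the shared grandparent pair: r = 2·(1/2)^3 = 1/4).
r to a full sibling = 1/2 (full sibs share both parents — two paths of length 2: r = 2·(1/2)^2 = 1/2).
Summing one r·B term per recipient: 2·0.25·0.227 + 2·0.5·0.145 = 0.2585.

0.2585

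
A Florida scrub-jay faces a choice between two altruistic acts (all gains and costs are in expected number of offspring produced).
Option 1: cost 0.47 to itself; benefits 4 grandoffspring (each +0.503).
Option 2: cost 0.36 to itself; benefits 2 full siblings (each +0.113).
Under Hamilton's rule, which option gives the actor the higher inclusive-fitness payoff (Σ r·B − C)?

Option 1

Option 1: r to a grandoffspring = 0.25.
Option 1: Σ r·B − C = (4·0.25·0.503) − 0.47 = 0.033.
Option 2: r to a full sibling = 0.5.
Option 2: Σ r·B − C = (2·0.5·0.113) − 0.36 = -0.247.
Option 1 has the higher net inclusive-fitness payoff.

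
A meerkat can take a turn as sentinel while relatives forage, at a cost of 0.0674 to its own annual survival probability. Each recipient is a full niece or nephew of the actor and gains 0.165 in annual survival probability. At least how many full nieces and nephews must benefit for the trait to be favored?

r to a full niece or nephew = 0.25 (full aunt/uncle↔niece/nephew: two paths of length 3 through the shared grandparent pair: r = 2·(1/2)^3 = 1/4).
Hamilton's rule: n·r·B > C  ⇒  n > C/(r·B) = 0.0674/(0.25·0.165) = 1.634.
The smallest integer exceeding 1.634 is 2.

2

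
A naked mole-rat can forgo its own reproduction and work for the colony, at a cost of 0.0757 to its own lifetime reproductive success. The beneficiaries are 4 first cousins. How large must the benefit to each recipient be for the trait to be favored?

r to a first cousin = 1/8 (first cousins share one grandparent pair — two paths of length 4: r = 2·(1/2)^4 = 1/8).
Hamilton's rule with n recipients of equal r: n·r·B > C, so B > C/(n·r) = 0.0757/(4·0.125) = 0.1514.

0.1514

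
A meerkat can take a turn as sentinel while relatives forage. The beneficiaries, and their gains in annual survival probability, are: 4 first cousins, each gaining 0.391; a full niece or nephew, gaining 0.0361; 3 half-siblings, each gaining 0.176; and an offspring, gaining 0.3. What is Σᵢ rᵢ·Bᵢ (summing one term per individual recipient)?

0.486525

r to a first cousin = 0.125 (first cousins share one grandparent pair — two paths of length 4: r = 2·(1/2)^4 = 1/8).
r to a full niece or nephew = 1/4 (full aunt/uncle↔niece/nephew: two paths of length 3 through the shared grandparent pair: r = 2·(1/2)^3 = 1/4).
r to a half-sibling = 1/4 (half-sibs share one parent — one path of length 2: r = (1/2)^2 = 1/4).
r to an offspring = 1/2 (one parent–offspring link: r = (1/2)^1 = 1/2).
Summing one r·B term per recipient: 4·0.125·0.391 + 1·0.25·0.0361 + 3·0.25·0.176 + 1·0.5·0.3 = 0.486525.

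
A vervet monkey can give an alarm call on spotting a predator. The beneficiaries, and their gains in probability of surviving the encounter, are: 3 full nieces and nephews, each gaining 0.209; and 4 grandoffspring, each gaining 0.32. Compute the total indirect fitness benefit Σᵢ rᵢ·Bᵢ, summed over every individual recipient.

0.47675

r to a full niece or nephew = 0.25 (full aunt/uncle↔niece/nephew: two paths of length 3 through the shared grandparent pair: r = 2·(1/2)^3 = 1/4).
r to a grandoffspring = 1/4 (two parent–offspring links: r = (1/2)^2 = 1/4).
Summing one r·B term per recipient: 3·0.25·0.209 + 4·0.25·0.32 = 0.47675.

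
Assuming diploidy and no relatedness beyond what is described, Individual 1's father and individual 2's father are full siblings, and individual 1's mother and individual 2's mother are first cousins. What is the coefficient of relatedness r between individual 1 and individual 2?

0.15625

Wright's path rule: contributions from independent ancestry routes add.
Individual 1 and individual 2 are related in two ways: first cousins through their fathers (r = 1/8) and second cousins through their mothers (r = 1/32).
r = 1/8 + 1/32 = 0.15625.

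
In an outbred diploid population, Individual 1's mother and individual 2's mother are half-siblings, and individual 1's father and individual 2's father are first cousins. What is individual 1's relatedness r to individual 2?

Relatedness sums over independent paths through distinct common ancestors.
Individual 1 and individual 2 are related in two ways: half first cousins through their mothers (r = 1/16) and second cousins through their fathers (r = 1/32).
r = 1/16 + 1/32 = 0.09375.

0.09375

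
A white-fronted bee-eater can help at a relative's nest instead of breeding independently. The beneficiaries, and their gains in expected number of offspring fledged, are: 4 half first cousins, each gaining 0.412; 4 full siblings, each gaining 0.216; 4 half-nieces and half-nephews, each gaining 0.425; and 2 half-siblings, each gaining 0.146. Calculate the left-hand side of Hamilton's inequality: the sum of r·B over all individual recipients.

r to a half first cousin = 0.0625 (half first cousins share one grandparent — one path of length 4: r = (1/2)^4 = 1/16).
r to a full sibling = 0.5 (full sibs share both parents — two paths of length 2: r = 2·(1/2)^2 = 1/2).
r to a half-niece or half-nephew = 1/8 (half-aunt/uncle↔niece/nephew: one path of length 3: r = (1/2)^3 = 1/8).
r to a half-sibling = 1/4 (half-sibs share one parent — one path of length 2: r = (1/2)^2 = 1/4).
Summing one r·B term per recipient: 4·0.0625·0.412 + 4·0.5·0.216 + 4·0.125·0.425 + 2·0.25·0.146 = 0.8205.

0.8205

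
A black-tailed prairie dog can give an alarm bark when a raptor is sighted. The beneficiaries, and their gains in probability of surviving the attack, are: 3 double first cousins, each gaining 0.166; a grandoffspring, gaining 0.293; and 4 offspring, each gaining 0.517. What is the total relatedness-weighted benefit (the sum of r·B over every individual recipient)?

1.23175

r to a double first cousin = 0.25 (double first cousins share both grandparent pairs — four paths of length 4: r = 4·(1/2)^4 = 1/4).
r to a grandoffspring = 0.25 (two parent–offspring links: r = (1/2)^2 = 1/4).
r to an offspring = 1/2 (one parent–offspring link: r = (1/2)^1 = 1/2).
Summing one r·B term per recipient: 3·0.25·0.166 + 1·0.25·0.293 + 4·0.5·0.517 = 1.23175.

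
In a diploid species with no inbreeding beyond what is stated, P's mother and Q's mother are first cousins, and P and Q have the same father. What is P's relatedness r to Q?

With two independent routes of shared ancestry, r is the sum of the two contributions.
P and Q are related in two ways: second cousins through their mothers (r = 1/32) and half-sibs through their shared father (r = 1/4).
r = 1/32 + 1/4 = 0.28125.

0.28125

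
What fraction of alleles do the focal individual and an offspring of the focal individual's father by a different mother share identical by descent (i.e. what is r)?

0.25

Each parent–offspring link contributes a factor of 1/2, and independent paths through distinct common ancestors add.
Half-sibs share one parent — one path of length 2: r = (1/2)^2 = 1/4.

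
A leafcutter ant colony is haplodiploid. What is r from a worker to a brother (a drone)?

0.25

Her haploid brother carries none of their father's genes and a random half of their mother's genome; that half matches the maternal half of her own genome with probability 1/2: r = 1/2 · 1/2 = 1/4.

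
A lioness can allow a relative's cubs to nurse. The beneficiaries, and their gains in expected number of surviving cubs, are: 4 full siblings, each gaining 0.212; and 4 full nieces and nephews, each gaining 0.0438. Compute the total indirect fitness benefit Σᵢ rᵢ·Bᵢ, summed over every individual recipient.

0.4678

r to a full sibling = 1/2 (full sibs share both parents — two paths of length 2: r = 2·(1/2)^2 = 1/2).
r to a full niece or nephew = 1/4 (full aunt/uncle↔niece/nephew: two paths of length 3 through the shared grandparent pair: r = 2·(1/2)^3 = 1/4).
Summing one r·B term per recipient: 4·0.5·0.212 + 4·0.25·0.0438 = 0.4678.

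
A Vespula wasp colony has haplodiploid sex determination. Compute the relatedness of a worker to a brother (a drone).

0.25

Her haploid brother carries none of their father's genes and a random half of their mother's genome; that half matches the maternal half of her own genome with probability 1/2: r = 1/2 · 1/2 = 1/4.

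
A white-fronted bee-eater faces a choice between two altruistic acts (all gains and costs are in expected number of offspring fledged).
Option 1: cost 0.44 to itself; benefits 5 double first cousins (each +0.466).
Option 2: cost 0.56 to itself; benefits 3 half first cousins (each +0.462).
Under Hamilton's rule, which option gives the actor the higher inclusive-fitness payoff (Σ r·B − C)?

Option 1: r to a double first cousin = 0.25.
Option 1: Σ r·B − C = (5·0.25·0.466) − 0.44 = 0.1425.
Option 2: r to a half first cousin = 0.0625.
Option 2: Σ r·B − C = (3·0.0625·0.462) − 0.56 = -0.473375.
Option 1 has the higher net inclusive-fitness payoff.

Option 1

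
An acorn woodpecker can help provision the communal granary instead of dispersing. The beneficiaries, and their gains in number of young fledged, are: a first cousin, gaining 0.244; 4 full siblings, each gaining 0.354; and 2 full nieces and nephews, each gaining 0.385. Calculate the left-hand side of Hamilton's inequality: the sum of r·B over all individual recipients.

r to a first cousin = 0.125 (first cousins share one grandparent pair — two paths of length 4: r = 2·(1/2)^4 = 1/8).
r to a full sibling = 0.5 (full sibs share both parents — two paths of length 2: r = 2·(1/2)^2 = 1/2).
r to a full niece or nephew = 0.25 (full aunt/uncle↔niece/nephew: two paths of length 3 through the shared grandparent pair: r = 2·(1/2)^3 = 1/4).
Summing one r·B term per recipient: 1·0.125·0.244 + 4·0.5·0.354 + 2·0.25·0.385 = 0.931.

0.931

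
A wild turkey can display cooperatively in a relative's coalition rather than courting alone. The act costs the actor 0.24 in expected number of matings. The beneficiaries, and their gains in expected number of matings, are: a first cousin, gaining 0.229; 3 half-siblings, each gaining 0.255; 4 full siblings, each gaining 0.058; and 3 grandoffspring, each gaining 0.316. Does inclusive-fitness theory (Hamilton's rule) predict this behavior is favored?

Yes

Hamilton's rule: the trait is favored when the sum of r·B over every recipient exceeds the actor's cost C.
r to a first cousin = 1/8 (first cousins share one grandparent pair — two paths of length 4: r = 2·(1/2)^4 = 1/8).
r to a half-sibling = 0.25 (half-sibs share one parent — one path of length 2: r = (1/2)^2 = 1/4).
r to a full sibling = 0.5 (full sibs share both parents — two paths of length 2: r = 2·(1/2)^2 = 1/2).
r to a grandoffspring = 0.25 (two parent–offspring links: r = (1/2)^2 = 1/4).
Summing one r·B term per recipient: 1·0.125·0.229 + 3·0.25·0.255 + 4·0.5·0.058 + 3·0.25·0.316 = 0.572875.
0.572875 > 0.24: the indirect benefit exceeds the cost.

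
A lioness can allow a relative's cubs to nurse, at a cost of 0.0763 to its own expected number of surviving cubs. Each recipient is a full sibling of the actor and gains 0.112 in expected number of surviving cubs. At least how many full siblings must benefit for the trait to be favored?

2

r to a full sibling = 0.5 (full sibs share both parents — two paths of length 2: r = 2·(1/2)^2 = 1/2).
Hamilton's rule: n·r·B > C  ⇒  n > C/(r·B) = 0.0763/(0.5·0.112) = 1.363.
The smallest integer exceeding 1.363 is 2.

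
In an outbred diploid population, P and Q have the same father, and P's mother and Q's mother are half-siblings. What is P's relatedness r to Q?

0.3125

Relatedness sums over independent paths through distinct common ancestors.
P and Q are related in two ways: half-sibs through their shared father (r = 1/4) and half first cousins through their mothers (r = 1/16).
r = 1/4 + 1/16 = 5/16 = 0.3125.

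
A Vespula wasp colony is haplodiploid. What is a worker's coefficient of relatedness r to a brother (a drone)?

0.25

Her haploid brother carries none of their father's genes and a random half of their mother's genome; that half matches the maternal half of her own genome with probability 1/2: r = 1/2 · 1/2 = 1/4.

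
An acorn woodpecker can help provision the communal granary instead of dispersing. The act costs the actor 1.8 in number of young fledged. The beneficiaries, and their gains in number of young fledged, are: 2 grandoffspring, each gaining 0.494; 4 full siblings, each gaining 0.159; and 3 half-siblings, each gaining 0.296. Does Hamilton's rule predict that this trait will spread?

No

Hamilton's rule: the trait is favored when the sum of r·B over every recipient exceeds the actor's cost C.
r to a grandoffspring = 0.25 (two parent–offspring links: r = (1/2)^2 = 1/4).
r to a full sibling = 1/2 (full sibs share both parents — two paths of length 2: r = 2·(1/2)^2 = 1/2).
r to a half-sibling = 0.25 (half-sibs share one parent — one path of length 2: r = (1/2)^2 = 1/4).
Summing one r·B term per recipient: 2·0.25·0.494 + 4·0.5·0.159 + 3·0.25·0.296 = 0.787.
0.787 < 1.8: the indirect benefit is less than the cost.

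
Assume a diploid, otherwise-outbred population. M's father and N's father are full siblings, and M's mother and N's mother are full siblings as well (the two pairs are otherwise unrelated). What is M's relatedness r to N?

0.25

Wright's path rule: contributions from independent ancestry routes add.
M and N are related in two ways: first cousins through their fathers (r = 1/8) and first cousins through their mothers (r = 1/8) — i.e. double first cousins.
r = 1/8 + 1/8 = 1/4 = 0.25.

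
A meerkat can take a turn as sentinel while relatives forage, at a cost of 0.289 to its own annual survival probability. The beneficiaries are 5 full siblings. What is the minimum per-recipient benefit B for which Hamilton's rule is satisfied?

0.1156

r to a full sibling = 1/2 (full sibs share both parents — two paths of length 2: r = 2·(1/2)^2 = 1/2).
Hamilton's rule with n recipients of equal r: n·r·B > C, so B > C/(n·r) = 0.289/(5·0.5) = 0.1156.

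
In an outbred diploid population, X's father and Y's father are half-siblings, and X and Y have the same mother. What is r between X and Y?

Wright's path rule: contributions from independent ancestry routes add.
X and Y are related in two ways: half first cousins through their fathers (r = 1/16) and half-sibs through their shared mother (r = 1/4).
r = 1/16 + 1/4 = 0.3125.

0.3125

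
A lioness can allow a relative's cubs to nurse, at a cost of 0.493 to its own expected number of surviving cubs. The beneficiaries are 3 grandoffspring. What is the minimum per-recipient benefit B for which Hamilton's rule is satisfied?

0.6573

r to a grandoffspring = 0.25 (two parent–offspring links: r = (1/2)^2 = 1/4).
Hamilton's rule with n recipients of equal r: n·r·B > C, so B > C/(n·r) = 0.493/(3·0.25) = 0.6573.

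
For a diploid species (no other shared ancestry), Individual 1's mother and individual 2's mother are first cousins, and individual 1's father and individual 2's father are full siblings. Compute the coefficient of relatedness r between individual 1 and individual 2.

0.15625

Relatedness sums over independent paths through distinct common ancestors.
Individual 1 and individual 2 are related in two ways: second cousins through their mothers (r = 1/32) and first cousins through their fathers (r = 1/8).
r = 1/32 + 1/8 = 0.15625.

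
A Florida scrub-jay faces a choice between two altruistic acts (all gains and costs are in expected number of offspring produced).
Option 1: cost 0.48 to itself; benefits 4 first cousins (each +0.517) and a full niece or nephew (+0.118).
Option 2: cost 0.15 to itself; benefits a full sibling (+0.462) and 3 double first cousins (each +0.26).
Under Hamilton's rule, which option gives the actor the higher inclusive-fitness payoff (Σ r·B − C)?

Option 2

Option 1: r to a first cousin = 0.125.
Option 1: r to a full niece or nephew = 0.25.
Option 1: Σ r·B − C = (4·0.125·0.517 + 1·0.25·0.118) − 0.48 = -0.192.
Option 2: r to a full sibling = 0.5.
Option 2: r to a double first cousin = 0.25.
Option 2: Σ r·B − C = (1·0.5·0.462 + 3·0.25·0.26) − 0.15 = 0.276.
Option 2 has the higher net inclusive-fitness payoff.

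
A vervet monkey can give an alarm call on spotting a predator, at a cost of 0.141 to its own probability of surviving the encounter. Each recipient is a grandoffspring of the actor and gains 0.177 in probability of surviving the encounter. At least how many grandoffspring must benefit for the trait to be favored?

4

r to a grandoffspring = 1/4 (two parent–offspring links: r = (1/2)^2 = 1/4).
Hamilton's rule: n·r·B > C  ⇒  n > C/(r·B) = 0.141/(0.25·0.177) = 3.186.
The smallest integer exceeding 3.186 is 4.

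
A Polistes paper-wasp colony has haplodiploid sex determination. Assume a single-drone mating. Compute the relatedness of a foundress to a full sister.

Haplodiploid full sisters inherit their father's entire haploid genome identically (contributing 1/2) and on average half of their mother's contribution (1/2 · 1/2 = 1/4); r = 1/2 + 1/4 = 3/4.

0.75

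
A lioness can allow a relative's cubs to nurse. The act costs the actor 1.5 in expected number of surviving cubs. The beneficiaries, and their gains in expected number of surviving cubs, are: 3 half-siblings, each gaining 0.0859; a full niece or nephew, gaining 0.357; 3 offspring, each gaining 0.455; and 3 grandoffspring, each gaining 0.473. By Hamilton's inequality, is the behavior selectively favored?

No

Hamilton's rule: the trait is favored when the sum of r·B over every recipient exceeds the actor's cost C.
r to a half-sibling = 0.25 (half-sibs share one parent — one path of length 2: r = (1/2)^2 = 1/4).
r to a full niece or nephew = 0.25 (full aunt/uncle↔niece/nephew: two paths of length 3 through the shared grandparent pair: r = 2·(1/2)^3 = 1/4).
r to an offspring = 1/2 (one parent–offspring link: r = (1/2)^1 = 1/2).
r to a grandoffspring = 0.25 (two parent–offspring links: r = (1/2)^2 = 1/4).
Summing one r·B term per recipient: 3·0.25·0.0859 + 1·0.25·0.357 + 3·0.5·0.455 + 3·0.25·0.473 = 1.190925.
1.190925 < 1.5: the indirect benefit is less than the cost.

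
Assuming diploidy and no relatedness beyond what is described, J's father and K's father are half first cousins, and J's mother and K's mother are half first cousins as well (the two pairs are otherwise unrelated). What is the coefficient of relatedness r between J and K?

Independent pedigree routes through distinct common ancestors add.
J and K are related in two ways: half second cousins through their fathers (r = 1/64) and half second cousins through their mothers (r = 1/64).
r = 1/64 + 1/64 = 0.03125.

0.03125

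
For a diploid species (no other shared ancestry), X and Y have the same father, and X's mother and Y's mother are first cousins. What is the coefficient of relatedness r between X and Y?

With two independent routes of shared ancestry, r is the sum of the two contributions.
X and Y are related in two ways: half-sibs through their shared father (r = 1/4) and second cousins through their mothers (r = 1/32).
r = 1/4 + 1/32 = 9/32 = 0.28125.

0.28125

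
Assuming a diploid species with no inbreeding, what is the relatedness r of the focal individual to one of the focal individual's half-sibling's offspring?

0.125

Each parent–offspring link contributes a factor of 1/2, and independent paths through distinct common ancestors add.
Half-aunt/uncle↔niece/nephew: one path of length 3: r = (1/2)^3 = 1/8.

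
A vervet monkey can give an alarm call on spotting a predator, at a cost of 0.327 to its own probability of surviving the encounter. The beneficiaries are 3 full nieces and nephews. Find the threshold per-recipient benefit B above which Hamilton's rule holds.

0.436

r to a full niece or nephew = 1/4 (full aunt/uncle↔niece/nephew: two paths of length 3 through the shared grandparent pair: r = 2·(1/2)^3 = 1/4).
Hamilton's rule with n recipients of equal r: n·r·B > C, so B > C/(n·r) = 0.327/(3·0.25) = 0.436.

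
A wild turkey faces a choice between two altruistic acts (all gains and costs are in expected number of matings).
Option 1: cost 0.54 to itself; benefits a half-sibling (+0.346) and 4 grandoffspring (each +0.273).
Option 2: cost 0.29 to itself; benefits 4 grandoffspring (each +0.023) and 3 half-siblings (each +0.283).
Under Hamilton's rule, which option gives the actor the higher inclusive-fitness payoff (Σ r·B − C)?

Option 2

Option 1: r to a half-sibling = 0.25.
Option 1: r to a grandoffspring = 0.25.
Option 1: Σ r·B − C = (1·0.25·0.346 + 4·0.25·0.273) − 0.54 = -0.1805.
Option 2: r to a grandoffspring = 0.25.
Option 2: r to a half-sibling = 0.25.
Option 2: Σ r·B − C = (4·0.25·0.023 + 3·0.25·0.283) − 0.29 = -0.05475.
Option 2 has the higher net inclusive-fitness payoff.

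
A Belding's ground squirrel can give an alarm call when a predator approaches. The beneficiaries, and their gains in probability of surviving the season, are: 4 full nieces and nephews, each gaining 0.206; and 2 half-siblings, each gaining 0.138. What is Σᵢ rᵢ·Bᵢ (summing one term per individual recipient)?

0.275

r to a full niece or nephew = 1/4 (full aunt/uncle↔niece/nephew: two paths of length 3 through the shared grandparent pair: r = 2·(1/2)^3 = 1/4).
r to a half-sibling = 1/4 (half-sibs share one parent — one path of length 2: r = (1/2)^2 = 1/4).
Summing one r·B term per recipient: 4·0.25·0.206 + 2·0.25·0.138 = 0.275.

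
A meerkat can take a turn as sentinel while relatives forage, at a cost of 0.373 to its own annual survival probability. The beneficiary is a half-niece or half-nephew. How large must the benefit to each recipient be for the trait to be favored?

2.984

r to a half-niece or half-nephew = 0.125 (half-aunt/uncle↔niece/nephew: one path of length 3: r = (1/2)^3 = 1/8).
Hamilton's rule with n recipients of equal r: n·r·B > C, so B > C/(n·r) = 0.373/(1·0.125) = 2.984.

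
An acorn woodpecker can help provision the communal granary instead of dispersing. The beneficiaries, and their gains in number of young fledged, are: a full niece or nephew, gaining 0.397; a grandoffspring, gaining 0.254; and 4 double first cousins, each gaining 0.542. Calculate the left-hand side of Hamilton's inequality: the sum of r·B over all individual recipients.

0.70475

r to a full niece or nephew = 0.25 (full aunt/uncle↔niece/nephew: two paths of length 3 through the shared grandparent pair: r = 2·(1/2)^3 = 1/4).
r to a grandoffspring = 0.25 (two parent–offspring links: r = (1/2)^2 = 1/4).
r to a double first cousin = 1/4 (double first cousins share both grandparent pairs — four paths of length 4: r = 4·(1/2)^4 = 1/4).
Summing one r·B term per recipient: 1·0.25·0.397 + 1·0.25·0.254 + 4·0.25·0.542 = 0.70475.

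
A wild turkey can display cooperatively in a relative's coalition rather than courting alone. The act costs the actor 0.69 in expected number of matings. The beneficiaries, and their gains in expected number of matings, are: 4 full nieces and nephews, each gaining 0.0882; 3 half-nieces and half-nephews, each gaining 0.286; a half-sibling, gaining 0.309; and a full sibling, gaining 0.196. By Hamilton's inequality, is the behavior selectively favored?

No

Hamilton's rule: the trait is favored when the sum of r·B over every recipient exceeds the actor's cost C.
r to a full niece or nephew = 1/4 (full aunt/uncle↔niece/nephew: two paths of length 3 through the shared grandparent pair: r = 2·(1/2)^3 = 1/4).
r to a half-niece or half-nephew = 0.125 (half-aunt/uncle↔niece/nephew: one path of length 3: r = (1/2)^3 = 1/8).
r to a half-sibling = 1/4 (half-sibs share one parent — one path of length 2: r = (1/2)^2 = 1/4).
r to a full sibling = 1/2 (full sibs share both parents — two paths of length 2: r = 2·(1/2)^2 = 1/2).
Summing one r·B term per recipient: 4·0.25·0.0882 + 3·0.125·0.286 + 1·0.25·0.309 + 1·0.5·0.196 = 0.3707.
0.3707 < 0.69: the indirect benefit is less than the cost.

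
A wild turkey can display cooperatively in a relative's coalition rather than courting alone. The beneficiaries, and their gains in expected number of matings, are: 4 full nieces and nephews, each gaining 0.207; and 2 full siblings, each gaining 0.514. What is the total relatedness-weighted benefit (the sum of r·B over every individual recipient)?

r to a full niece or nephew = 1/4 (full aunt/uncle↔niece/nephew: two paths of length 3 through the shared grandparent pair: r = 2·(1/2)^3 = 1/4).
r to a full sibling = 1/2 (full sibs share both parents — two paths of length 2: r = 2·(1/2)^2 = 1/2).
Summing one r·B term per recipient: 4·0.25·0.207 + 2·0.5·0.514 = 0.721.

0.721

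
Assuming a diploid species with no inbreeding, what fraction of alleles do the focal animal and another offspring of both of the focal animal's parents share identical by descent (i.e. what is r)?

0.5

Each parent–offspring link contributes a factor of 1/2, and independent paths through distinct common ancestors add.
Full sibs share both parents — two paths of length 2: r = 2·(1/2)^2 = 1/2.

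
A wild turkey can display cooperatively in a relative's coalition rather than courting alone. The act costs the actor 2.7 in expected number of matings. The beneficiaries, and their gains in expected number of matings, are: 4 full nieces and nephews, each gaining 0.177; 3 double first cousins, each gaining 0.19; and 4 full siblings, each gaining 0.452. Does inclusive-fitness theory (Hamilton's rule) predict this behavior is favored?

No

Hamilton's rule: the trait is favored when the sum of r·B over every recipient exceeds the actor's cost C.
r to a full niece or nephew = 1/4 (full aunt/uncle↔niece/nephew: two paths of length 3 through the shared grandparent pair: r = 2·(1/2)^3 = 1/4).
r to a double first cousin = 1/4 (double first cousins share both grandparent pairs — four paths of length 4: r = 4·(1/2)^4 = 1/4).
r to a full sibling = 0.5 (full sibs share both parents — two paths of length 2: r = 2·(1/2)^2 = 1/2).
Summing one r·B term per recipient: 4·0.25·0.177 + 3·0.25·0.19 + 4·0.5·0.452 = 1.2235.
1.2235 < 2.7: the indirect benefit is less than the cost.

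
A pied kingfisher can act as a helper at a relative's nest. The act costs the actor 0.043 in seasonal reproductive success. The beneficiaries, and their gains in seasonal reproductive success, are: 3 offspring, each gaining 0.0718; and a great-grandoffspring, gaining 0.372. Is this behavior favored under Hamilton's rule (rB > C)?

Yes

Hamilton's rule: the trait is favored when the sum of r·B over every recipient exceeds the actor's cost C.
r to an offspring = 1/2 (one parent–offspring link: r = (1/2)^1 = 1/2).
r to a great-grandoffspring = 1/8 (three parent–offspring links: r = (1/2)^3 = 1/8).
Summing one r·B term per recipient: 3·0.5·0.0718 + 1·0.125·0.372 = 0.1542.
0.1542 > 0.043: the indirect benefit exceeds the cost.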